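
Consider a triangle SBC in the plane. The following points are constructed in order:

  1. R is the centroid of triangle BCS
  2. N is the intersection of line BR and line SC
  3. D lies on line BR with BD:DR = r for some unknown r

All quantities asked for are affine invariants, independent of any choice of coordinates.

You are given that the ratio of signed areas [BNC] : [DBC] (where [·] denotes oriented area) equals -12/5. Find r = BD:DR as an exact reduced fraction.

Assign S = (0, 0), B = (1, 0), C = (0, 1) — the answer is frame-independent, so this choice is without loss of generality.
1. R is the centroid of triangle BCS ⇒ R = (1/3, 1/3)
2. N is the intersection of line BR and line SC ⇒ N = (0, 1/2)
3. With BD:DR = r, write λ = r/(r+1) so D = B + λ·(R−B); D is affine-linear in λ
Every point depending on D is an affine combination of D and λ-independent points, so each such coordinate is linear in λ; the λ² term in each signed area is a multiple of (R−B)×(R−B) = 0, so 2·[BNC] and 2·[DBC] are each linear in λ. Evaluating at λ=0 and λ=1:
  2·[BNC] = -1/2,   2·[DBC] = 1/3·λ
So [BNC]:[DBC] = (-1/2) / (1/3·λ). Setting this equal to -12/5:
  -1/2 = -12/5·(1/3·λ)  ⇒  λ = 5/8
Then r = λ/(1−λ) = (5/8)/(3/8) = 5/3. Check: with r = 5/3, D = (7/12, 5/24) and [BNC]:[DBC] = -12/5 as required.

r = 5/3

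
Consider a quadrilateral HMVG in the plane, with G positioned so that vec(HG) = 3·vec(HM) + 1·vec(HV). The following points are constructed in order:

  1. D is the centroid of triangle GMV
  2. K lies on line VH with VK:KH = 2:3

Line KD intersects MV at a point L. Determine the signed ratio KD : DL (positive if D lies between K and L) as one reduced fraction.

KD:DL = -7/5

Set H = (0, 0), M = (1, 0), V = (0, 1), G = (3, 1); any affine frame gives the same invariant.
1. D is the centroid of triangle GMV ⇒ D = (4/3, 2/3)
2. K lies on line VH with VK:KH = 2:3 ⇒ K = (0, 3/5)
line KD meets MV at L = (8/21, 13/21)
D = K + t·(L−K) with t = 7/2, so KD:DL = 7/2:-5/2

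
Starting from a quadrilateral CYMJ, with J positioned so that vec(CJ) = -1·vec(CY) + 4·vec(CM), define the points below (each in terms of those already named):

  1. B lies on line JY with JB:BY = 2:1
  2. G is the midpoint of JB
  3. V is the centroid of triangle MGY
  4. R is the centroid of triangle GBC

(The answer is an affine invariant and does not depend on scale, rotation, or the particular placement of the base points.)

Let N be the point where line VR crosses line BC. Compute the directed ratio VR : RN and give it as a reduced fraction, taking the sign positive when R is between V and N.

Work in coordinates with C = (0, 0), Y = (1, 0), M = (0, 1), J = (-1, 4).
1. B lies on line JY with JB:BY = 2:1 ⇒ B = (1/3, 4/3)
2. G is the midpoint of JB ⇒ G = (-1/3, 8/3)
3. V is the centroid of triangle MGY ⇒ V = (2/9, 11/9)
4. R is the centroid of triangle GBC ⇒ R = (0, 4/3)
line VR meets BC at N = (8/27, 32/27)
R = V + t·(N−V) with t = -3, so VR:RN = -3:4

VR:RN = -3/4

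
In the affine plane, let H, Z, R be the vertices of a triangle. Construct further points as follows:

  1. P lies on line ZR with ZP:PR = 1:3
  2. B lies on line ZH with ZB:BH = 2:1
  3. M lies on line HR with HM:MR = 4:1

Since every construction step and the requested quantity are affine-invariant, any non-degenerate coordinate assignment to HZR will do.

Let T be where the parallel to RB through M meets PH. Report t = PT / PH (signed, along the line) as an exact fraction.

t = 17/25

Work in coordinates with H = (0, 0), Z = (1, 0), R = (0, 1).
1. P lies on line ZR with ZP:PR = 1:3 ⇒ P = (3/4, 1/4)
2. B lies on line ZH with ZB:BH = 2:1 ⇒ B = (1/3, 0)
3. M lies on line HR with HM:MR = 4:1 ⇒ M = (0, 4/5)
through M parallel to RB: direction (1/3, -1); meets PH at T = (6/25, 2/25)
T = P + t·(H−P) with t = 17/25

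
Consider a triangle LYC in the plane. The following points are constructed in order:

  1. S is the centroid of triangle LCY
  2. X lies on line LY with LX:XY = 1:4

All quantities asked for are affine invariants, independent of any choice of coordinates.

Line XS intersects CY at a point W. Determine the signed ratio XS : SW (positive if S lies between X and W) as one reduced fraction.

XS:SW = 7/5

Choose coordinates L = (0, 0), Y = (1, 0), C = (0, 1).
1. S is the centroid of triangle LCY ⇒ S = (1/3, 1/3)
2. X lies on line LY with LX:XY = 1:4 ⇒ X = (1/5, 0)
line XS meets CY at W = (3/7, 4/7)
S = X + t·(W−X) with t = 7/12, so XS:SW = 7/12:5/12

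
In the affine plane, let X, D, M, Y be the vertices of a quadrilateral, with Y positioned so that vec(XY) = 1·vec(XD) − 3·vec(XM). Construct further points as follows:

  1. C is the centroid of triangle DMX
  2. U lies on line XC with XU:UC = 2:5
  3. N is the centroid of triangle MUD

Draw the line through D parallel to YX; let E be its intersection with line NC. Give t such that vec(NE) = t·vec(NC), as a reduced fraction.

Work in coordinates with X = (0, 0), D = (1, 0), M = (0, 1), Y = (1, -3).
1. C is the centroid of triangle DMX ⇒ C = (1/3, 1/3)
2. U lies on line XC with XU:UC = 2:5 ⇒ U = (2/21, 2/21)
3. N is the centroid of triangle MUD ⇒ N = (23/63, 23/63)
through D parallel to YX: direction (-1, 3); meets NC at E = (3/4, 3/4)
E = N + t·(C−N) with t = -97/8

t = -97/8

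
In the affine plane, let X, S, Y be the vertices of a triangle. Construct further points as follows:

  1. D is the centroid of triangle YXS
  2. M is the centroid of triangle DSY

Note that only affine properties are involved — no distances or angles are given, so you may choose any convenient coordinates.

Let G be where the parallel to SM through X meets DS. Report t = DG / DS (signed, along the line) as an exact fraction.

t = -3

Assign X = (0, 0), S = (1, 0), Y = (0, 1) — the answer is frame-independent, so this choice is without loss of generality.
1. D is the centroid of triangle YXS ⇒ D = (1/3, 1/3)
2. M is the centroid of triangle DSY ⇒ M = (4/9, 4/9)
through X parallel to SM: direction (-5/9, 4/9); meets DS at G = (-5/3, 4/3)
G = D + t·(S−D) with t = -3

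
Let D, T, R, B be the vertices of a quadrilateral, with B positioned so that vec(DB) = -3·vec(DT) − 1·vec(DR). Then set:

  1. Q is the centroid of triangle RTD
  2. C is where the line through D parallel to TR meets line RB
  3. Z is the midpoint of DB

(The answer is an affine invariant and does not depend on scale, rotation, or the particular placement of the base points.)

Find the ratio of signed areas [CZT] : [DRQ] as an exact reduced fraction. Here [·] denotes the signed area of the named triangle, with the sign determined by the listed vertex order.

Choose coordinates D = (0, 0), T = (1, 0), R = (0, 1), B = (-3, -1).
1. Q is the centroid of triangle RTD ⇒ Q = (1/3, 1/3)
2. C is where the line through D parallel to TR meets line RB ⇒ C = (-3/5, 3/5)
3. Z is the midpoint of DB ⇒ Z = (-3/2, -1/2)
2·[CZT] = 23/10, 2·[DRQ] = -1/3
[CZT]:[DRQ] = 23/10:-1/3 = -69/10

[CZT]:[DRQ] = -69/10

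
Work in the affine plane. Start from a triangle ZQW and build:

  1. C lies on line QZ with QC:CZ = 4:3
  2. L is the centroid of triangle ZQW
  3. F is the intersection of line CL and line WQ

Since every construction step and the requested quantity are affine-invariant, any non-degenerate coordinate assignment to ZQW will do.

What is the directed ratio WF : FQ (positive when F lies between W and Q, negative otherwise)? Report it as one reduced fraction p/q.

WF:FQ = 1/4

Assign Z = (0, 0), Q = (1, 0), W = (0, 1) — the answer is frame-independent, so this choice is without loss of generality.
1. C lies on line QZ with QC:CZ = 4:3 ⇒ C = (3/7, 0)
2. L is the centroid of triangle ZQW ⇒ L = (1/3, 1/3)
3. F is the intersection of line CL and line WQ ⇒ F = (1/5, 4/5)
F = W + t·(Q−W) with t = 1/5, so WF:FQ = t:(1−t) = 1/5:4/5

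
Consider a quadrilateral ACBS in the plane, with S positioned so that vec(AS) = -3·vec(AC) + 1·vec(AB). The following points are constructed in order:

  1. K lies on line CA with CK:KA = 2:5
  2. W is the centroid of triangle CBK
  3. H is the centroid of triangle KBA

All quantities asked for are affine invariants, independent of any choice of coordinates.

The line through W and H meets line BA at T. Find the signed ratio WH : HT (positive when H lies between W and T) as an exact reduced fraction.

WH:HT = 7/5

Assign A = (0, 0), C = (1, 0), B = (0, 1), S = (-3, 1) — the answer is frame-independent, so this choice is without loss of generality.
1. K lies on line CA with CK:KA = 2:5 ⇒ K = (5/7, 0)
2. W is the centroid of triangle CBK ⇒ W = (4/7, 1/3)
3. H is the centroid of triangle KBA ⇒ H = (5/21, 1/3)
line WH meets BA at T = (0, 1/3)
H = W + t·(T−W) with t = 7/12, so WH:HT = 7/12:5/12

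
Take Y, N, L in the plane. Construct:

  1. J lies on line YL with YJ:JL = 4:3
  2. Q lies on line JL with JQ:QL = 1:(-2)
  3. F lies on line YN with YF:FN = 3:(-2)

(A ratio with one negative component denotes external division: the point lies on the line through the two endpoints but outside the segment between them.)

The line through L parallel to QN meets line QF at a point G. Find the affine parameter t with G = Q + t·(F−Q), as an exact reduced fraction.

t = 3

Choose coordinates Y = (0, 0), N = (1, 0), L = (0, 1).
1. J lies on line YL with YJ:JL = 4:3 ⇒ J = (0, 4/7)
2. Q lies on line JL with JQ:QL = 1:(-2) ⇒ Q = (0, 1/7)
3. F lies on line YN with YF:FN = 3:(-2) ⇒ F = (3, 0)
through L parallel to QN: direction (1, -1/7); meets QF at G = (9, -2/7)
G = Q + t·(F−Q) with t = 3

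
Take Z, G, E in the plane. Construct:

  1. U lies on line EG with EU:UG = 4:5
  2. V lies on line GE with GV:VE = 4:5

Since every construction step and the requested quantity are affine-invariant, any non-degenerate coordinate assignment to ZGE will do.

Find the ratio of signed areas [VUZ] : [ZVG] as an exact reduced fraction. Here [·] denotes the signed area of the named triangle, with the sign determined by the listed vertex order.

Choose coordinates Z = (0, 0), G = (1, 0), E = (0, 1).
1. U lies on line EG with EU:UG = 4:5 ⇒ U = (4/9, 5/9)
2. V lies on line GE with GV:VE = 4:5 ⇒ V = (5/9, 4/9)
2·[VUZ] = 1/9, 2·[ZVG] = -4/9
[VUZ]:[ZVG] = 1/9:-4/9 = -1/4

[VUZ]:[ZVG] = -1/4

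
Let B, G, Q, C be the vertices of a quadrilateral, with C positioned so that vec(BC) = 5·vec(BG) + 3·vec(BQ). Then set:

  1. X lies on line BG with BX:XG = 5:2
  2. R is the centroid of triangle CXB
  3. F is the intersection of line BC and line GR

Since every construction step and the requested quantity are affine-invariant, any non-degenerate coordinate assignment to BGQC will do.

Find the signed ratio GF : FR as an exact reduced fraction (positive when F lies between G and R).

Work in coordinates with B = (0, 0), G = (1, 0), Q = (0, 1), C = (5, 3).
1. X lies on line BG with BX:XG = 5:2 ⇒ X = (5/7, 0)
2. R is the centroid of triangle CXB ⇒ R = (40/21, 1)
3. F is the intersection of line BC and line GR ⇒ F = (35/16, 21/16)
F = G + t·(R−G) with t = 21/16, so GF:FR = t:(1−t) = 21/16:-5/16

GF:FR = -21/5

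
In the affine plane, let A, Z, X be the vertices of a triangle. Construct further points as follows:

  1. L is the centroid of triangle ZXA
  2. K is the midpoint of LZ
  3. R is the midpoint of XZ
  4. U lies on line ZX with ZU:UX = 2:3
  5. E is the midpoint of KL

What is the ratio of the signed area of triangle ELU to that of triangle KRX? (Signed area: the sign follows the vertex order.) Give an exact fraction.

Choose coordinates A = (0, 0), Z = (1, 0), X = (0, 1).
1. L is the centroid of triangle ZXA ⇒ L = (1/3, 1/3)
2. K is the midpoint of LZ ⇒ K = (2/3, 1/6)
3. R is the midpoint of XZ ⇒ R = (1/2, 1/2)
4. U lies on line ZX with ZU:UX = 2:3 ⇒ U = (3/5, 2/5)
5. E is the midpoint of KL ⇒ E = (1/2, 1/4)
2·[ELU] = -1/30, 2·[KRX] = 1/12
[ELU]:[KRX] = -1/30:1/12 = -2/5

[ELU]:[KRX] = -2/5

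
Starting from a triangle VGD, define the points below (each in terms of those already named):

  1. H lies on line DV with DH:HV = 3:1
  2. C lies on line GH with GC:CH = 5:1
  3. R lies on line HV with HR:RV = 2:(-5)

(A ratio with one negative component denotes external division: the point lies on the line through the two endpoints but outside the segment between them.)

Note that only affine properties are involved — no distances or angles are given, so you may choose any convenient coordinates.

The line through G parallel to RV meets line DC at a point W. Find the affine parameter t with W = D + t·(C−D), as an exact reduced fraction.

t = 6

Choose coordinates V = (0, 0), G = (1, 0), D = (0, 1).
1. H lies on line DV with DH:HV = 3:1 ⇒ H = (0, 1/4)
2. C lies on line GH with GC:CH = 5:1 ⇒ C = (1/6, 5/24)
3. R lies on line HV with HR:RV = 2:(-5) ⇒ R = (0, 5/12)
through G parallel to RV: direction (0, -5/12); meets DC at W = (1, -15/4)
W = D + t·(C−D) with t = 6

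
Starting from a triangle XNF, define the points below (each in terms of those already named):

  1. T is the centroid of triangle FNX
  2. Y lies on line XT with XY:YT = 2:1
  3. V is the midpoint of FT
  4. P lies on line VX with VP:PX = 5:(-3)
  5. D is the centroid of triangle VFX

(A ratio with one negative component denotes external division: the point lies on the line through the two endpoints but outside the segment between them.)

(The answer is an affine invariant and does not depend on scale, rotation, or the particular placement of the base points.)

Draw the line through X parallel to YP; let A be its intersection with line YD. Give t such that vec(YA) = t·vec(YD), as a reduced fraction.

t = 6/13

Set X = (0, 0), N = (1, 0), F = (0, 1); any affine frame gives the same invariant.
1. T is the centroid of triangle FNX ⇒ T = (1/3, 1/3)
2. Y lies on line XT with XY:YT = 2:1 ⇒ Y = (2/9, 2/9)
3. V is the midpoint of FT ⇒ V = (1/6, 2/3)
4. P lies on line VX with VP:PX = 5:(-3) ⇒ P = (-1/4, -1)
5. D is the centroid of triangle VFX ⇒ D = (1/18, 5/9)
through X parallel to YP: direction (-17/36, -11/9); meets YD at A = (17/117, 44/117)
A = Y + t·(D−Y) with t = 6/13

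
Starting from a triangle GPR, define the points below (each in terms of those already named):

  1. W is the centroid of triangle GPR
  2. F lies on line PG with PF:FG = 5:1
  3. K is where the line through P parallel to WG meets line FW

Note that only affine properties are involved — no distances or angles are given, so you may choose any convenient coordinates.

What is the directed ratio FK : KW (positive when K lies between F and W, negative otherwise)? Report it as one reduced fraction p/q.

Choose coordinates G = (0, 0), P = (1, 0), R = (0, 1).
1. W is the centroid of triangle GPR ⇒ W = (1/3, 1/3)
2. F lies on line PG with PF:FG = 5:1 ⇒ F = (1/6, 0)
3. K is where the line through P parallel to WG meets line FW ⇒ K = (-2/3, -5/3)
K = F + t·(W−F) with t = -5, so FK:KW = t:(1−t) = -5:6

FK:KW = -5/6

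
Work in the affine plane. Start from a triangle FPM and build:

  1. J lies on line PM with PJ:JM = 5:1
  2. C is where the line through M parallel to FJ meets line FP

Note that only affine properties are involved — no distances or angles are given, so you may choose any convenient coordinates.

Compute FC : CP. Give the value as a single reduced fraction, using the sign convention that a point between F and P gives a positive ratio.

Work in coordinates with F = (0, 0), P = (1, 0), M = (0, 1).
1. J lies on line PM with PJ:JM = 5:1 ⇒ J = (1/6, 5/6)
2. C is where the line through M parallel to FJ meets line FP ⇒ C = (-1/5, 0)
C = F + t·(P−F) with t = -1/5, so FC:CP = t:(1−t) = -1/5:6/5

FC:CP = -1/6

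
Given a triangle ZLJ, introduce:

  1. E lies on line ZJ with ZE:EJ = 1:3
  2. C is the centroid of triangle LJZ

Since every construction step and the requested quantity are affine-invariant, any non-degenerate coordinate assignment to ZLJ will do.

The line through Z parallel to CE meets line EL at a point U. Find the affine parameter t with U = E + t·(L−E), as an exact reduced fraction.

t = 1/2

Work in coordinates with Z = (0, 0), L = (1, 0), J = (0, 1).
1. E lies on line ZJ with ZE:EJ = 1:3 ⇒ E = (0, 1/4)
2. C is the centroid of triangle LJZ ⇒ C = (1/3, 1/3)
through Z parallel to CE: direction (-1/3, -1/12); meets EL at U = (1/2, 1/8)
U = E + t·(L−E) with t = 1/2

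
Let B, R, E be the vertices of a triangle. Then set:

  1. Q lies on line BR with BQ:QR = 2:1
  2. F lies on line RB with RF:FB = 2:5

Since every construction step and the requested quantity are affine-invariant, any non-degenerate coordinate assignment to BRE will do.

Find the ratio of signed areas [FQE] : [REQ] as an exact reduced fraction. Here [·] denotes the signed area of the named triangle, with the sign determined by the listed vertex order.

[FQE]:[REQ] = -1/7

Assign B = (0, 0), R = (1, 0), E = (0, 1) — the answer is frame-independent, so this choice is without loss of generality.
1. Q lies on line BR with BQ:QR = 2:1 ⇒ Q = (2/3, 0)
2. F lies on line RB with RF:FB = 2:5 ⇒ F = (5/7, 0)
2·[FQE] = -1/21, 2·[REQ] = 1/3
[FQE]:[REQ] = -1/21:1/3 = -1/7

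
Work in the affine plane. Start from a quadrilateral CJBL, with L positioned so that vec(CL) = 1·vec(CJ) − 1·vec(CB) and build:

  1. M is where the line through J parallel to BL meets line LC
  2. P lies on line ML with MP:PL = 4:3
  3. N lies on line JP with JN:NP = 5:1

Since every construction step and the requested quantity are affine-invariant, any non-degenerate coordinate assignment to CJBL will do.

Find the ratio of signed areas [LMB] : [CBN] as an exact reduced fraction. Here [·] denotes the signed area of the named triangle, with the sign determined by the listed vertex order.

[LMB]:[CBN] = -14/19

Work in coordinates with C = (0, 0), J = (1, 0), B = (0, 1), L = (1, -1).
1. M is where the line through J parallel to BL meets line LC ⇒ M = (2, -2)
2. P lies on line ML with MP:PL = 4:3 ⇒ P = (10/7, -10/7)
3. N lies on line JP with JN:NP = 5:1 ⇒ N = (19/14, -25/21)
2·[LMB] = 1, 2·[CBN] = -19/14
[LMB]:[CBN] = 1:-19/14 = -14/19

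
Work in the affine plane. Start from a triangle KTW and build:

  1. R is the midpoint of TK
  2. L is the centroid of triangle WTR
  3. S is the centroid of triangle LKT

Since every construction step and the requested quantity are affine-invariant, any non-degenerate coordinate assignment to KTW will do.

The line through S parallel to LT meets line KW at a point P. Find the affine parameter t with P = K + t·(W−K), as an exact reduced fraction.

Choose coordinates K = (0, 0), T = (1, 0), W = (0, 1).
1. R is the midpoint of TK ⇒ R = (1/2, 0)
2. L is the centroid of triangle WTR ⇒ L = (1/2, 1/3)
3. S is the centroid of triangle LKT ⇒ S = (1/2, 1/9)
through S parallel to LT: direction (1/2, -1/3); meets KW at P = (0, 4/9)
P = K + t·(W−K) with t = 4/9

t = 4/9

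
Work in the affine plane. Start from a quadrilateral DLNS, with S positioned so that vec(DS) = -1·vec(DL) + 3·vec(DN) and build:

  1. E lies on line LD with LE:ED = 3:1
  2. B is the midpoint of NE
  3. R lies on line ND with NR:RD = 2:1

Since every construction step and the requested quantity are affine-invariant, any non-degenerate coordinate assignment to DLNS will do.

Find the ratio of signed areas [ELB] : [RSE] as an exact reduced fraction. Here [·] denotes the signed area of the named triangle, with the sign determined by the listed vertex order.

[ELB]:[RSE] = -9/8

Choose coordinates D = (0, 0), L = (1, 0), N = (0, 1), S = (-1, 3).
1. E lies on line LD with LE:ED = 3:1 ⇒ E = (1/4, 0)
2. B is the midpoint of NE ⇒ B = (1/8, 1/2)
3. R lies on line ND with NR:RD = 2:1 ⇒ R = (0, 1/3)
2·[ELB] = 3/8, 2·[RSE] = -1/3
[ELB]:[RSE] = 3/8:-1/3 = -9/8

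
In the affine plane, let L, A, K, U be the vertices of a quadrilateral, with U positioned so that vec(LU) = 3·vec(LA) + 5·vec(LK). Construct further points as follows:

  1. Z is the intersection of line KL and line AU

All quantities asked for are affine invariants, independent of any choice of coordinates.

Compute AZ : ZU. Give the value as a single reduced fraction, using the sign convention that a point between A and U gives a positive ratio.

Work in coordinates with L = (0, 0), A = (1, 0), K = (0, 1), U = (3, 5).
1. Z is the intersection of line KL and line AU ⇒ Z = (0, -5/2)
Z = A + t·(U−A) with t = -1/2, so AZ:ZU = t:(1−t) = -1/2:3/2

AZ:ZU = -1/3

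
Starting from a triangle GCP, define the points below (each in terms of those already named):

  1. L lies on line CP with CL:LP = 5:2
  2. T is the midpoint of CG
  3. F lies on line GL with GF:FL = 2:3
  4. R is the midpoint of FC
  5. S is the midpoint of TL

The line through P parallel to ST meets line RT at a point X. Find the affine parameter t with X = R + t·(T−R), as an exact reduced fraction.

Set G = (0, 0), C = (1, 0), P = (0, 1); any affine frame gives the same invariant.
1. L lies on line CP with CL:LP = 5:2 ⇒ L = (2/7, 5/7)
2. T is the midpoint of CG ⇒ T = (1/2, 0)
3. F lies on line GL with GF:FL = 2:3 ⇒ F = (4/35, 2/7)
4. R is the midpoint of FC ⇒ R = (39/70, 1/7)
5. S is the midpoint of TL ⇒ S = (11/28, 5/14)
through P parallel to ST: direction (3/28, -5/14); meets RT at X = (27/70, -2/7)
X = R + t·(T−R) with t = 3

t = 3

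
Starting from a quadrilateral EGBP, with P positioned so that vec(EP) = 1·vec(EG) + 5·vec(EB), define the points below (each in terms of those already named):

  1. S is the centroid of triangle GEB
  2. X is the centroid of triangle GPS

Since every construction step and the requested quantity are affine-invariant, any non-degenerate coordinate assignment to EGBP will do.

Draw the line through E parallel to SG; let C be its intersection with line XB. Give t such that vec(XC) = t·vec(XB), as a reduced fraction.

Work in coordinates with E = (0, 0), G = (1, 0), B = (0, 1), P = (1, 5).
1. S is the centroid of triangle GEB ⇒ S = (1/3, 1/3)
2. X is the centroid of triangle GPS ⇒ X = (7/9, 16/9)
through E parallel to SG: direction (2/3, -1/3); meets XB at C = (-2/3, 1/3)
C = X + t·(B−X) with t = 13/7

t = 13/7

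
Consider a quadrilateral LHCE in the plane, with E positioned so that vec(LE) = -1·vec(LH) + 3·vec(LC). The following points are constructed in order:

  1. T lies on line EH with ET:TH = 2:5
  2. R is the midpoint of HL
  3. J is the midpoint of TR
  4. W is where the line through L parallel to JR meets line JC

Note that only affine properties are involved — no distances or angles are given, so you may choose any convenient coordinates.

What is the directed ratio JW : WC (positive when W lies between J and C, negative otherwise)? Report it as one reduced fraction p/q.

JW:WC = -15/13

Work in coordinates with L = (0, 0), H = (1, 0), C = (0, 1), E = (-1, 3).
1. T lies on line EH with ET:TH = 2:5 ⇒ T = (-3/7, 15/7)
2. R is the midpoint of HL ⇒ R = (1/2, 0)
3. J is the midpoint of TR ⇒ J = (1/28, 15/14)
4. W is where the line through L parallel to JR meets line JC ⇒ W = (-13/56, 15/28)
W = J + t·(C−J) with t = 15/2, so JW:WC = t:(1−t) = 15/2:-13/2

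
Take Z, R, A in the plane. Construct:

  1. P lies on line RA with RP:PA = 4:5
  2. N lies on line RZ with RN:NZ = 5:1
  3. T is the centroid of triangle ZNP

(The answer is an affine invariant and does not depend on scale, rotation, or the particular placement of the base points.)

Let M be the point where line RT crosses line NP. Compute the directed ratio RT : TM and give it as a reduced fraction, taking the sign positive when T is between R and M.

RT:TM = -16

Set Z = (0, 0), R = (1, 0), A = (0, 1); any affine frame gives the same invariant.
1. P lies on line RA with RP:PA = 4:5 ⇒ P = (5/9, 4/9)
2. N lies on line RZ with RN:NZ = 5:1 ⇒ N = (1/6, 0)
3. T is the centroid of triangle ZNP ⇒ T = (13/54, 4/27)
line RT meets NP at M = (83/288, 5/36)
T = R + t·(M−R) with t = 16/15, so RT:TM = 16/15:-1/15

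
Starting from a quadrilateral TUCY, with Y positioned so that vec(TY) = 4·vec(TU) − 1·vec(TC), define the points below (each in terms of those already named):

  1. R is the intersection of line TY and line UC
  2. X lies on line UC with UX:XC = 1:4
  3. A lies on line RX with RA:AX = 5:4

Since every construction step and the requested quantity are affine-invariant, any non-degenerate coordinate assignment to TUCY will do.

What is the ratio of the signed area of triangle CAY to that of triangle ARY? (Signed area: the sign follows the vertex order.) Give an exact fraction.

[CAY]:[ARY] = 7/2

Assign T = (0, 0), U = (1, 0), C = (0, 1), Y = (4, -1) — the answer is frame-independent, so this choice is without loss of generality.
1. R is the intersection of line TY and line UC ⇒ R = (4/3, -1/3)
2. X lies on line UC with UX:XC = 1:4 ⇒ X = (4/5, 1/5)
3. A lies on line RX with RA:AX = 5:4 ⇒ A = (28/27, -1/27)
2·[CAY] = 56/27, 2·[ARY] = 16/27
[CAY]:[ARY] = 56/27:16/27 = 7/2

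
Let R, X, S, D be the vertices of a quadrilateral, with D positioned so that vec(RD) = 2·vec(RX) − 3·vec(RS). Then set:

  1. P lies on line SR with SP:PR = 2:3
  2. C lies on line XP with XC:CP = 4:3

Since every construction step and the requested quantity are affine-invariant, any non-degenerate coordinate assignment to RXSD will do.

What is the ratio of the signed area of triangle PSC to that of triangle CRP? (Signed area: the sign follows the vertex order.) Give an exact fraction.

Work in coordinates with R = (0, 0), X = (1, 0), S = (0, 1), D = (2, -3).
1. P lies on line SR with SP:PR = 2:3 ⇒ P = (0, 3/5)
2. C lies on line XP with XC:CP = 4:3 ⇒ C = (3/7, 12/35)
2·[PSC] = -6/35, 2·[CRP] = -9/35
[PSC]:[CRP] = -6/35:-9/35 = 2/3

[PSC]:[CRP] = 2/3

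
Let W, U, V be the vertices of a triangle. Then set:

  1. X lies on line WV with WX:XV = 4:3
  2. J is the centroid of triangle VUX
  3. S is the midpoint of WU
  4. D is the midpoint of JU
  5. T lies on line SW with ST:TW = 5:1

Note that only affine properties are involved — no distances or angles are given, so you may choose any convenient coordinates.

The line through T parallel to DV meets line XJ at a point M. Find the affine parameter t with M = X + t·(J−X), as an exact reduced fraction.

t = -161/108

Set W = (0, 0), U = (1, 0), V = (0, 1); any affine frame gives the same invariant.
1. X lies on line WV with WX:XV = 4:3 ⇒ X = (0, 4/7)
2. J is the centroid of triangle VUX ⇒ J = (1/3, 11/21)
3. S is the midpoint of WU ⇒ S = (1/2, 0)
4. D is the midpoint of JU ⇒ D = (2/3, 11/42)
5. T lies on line SW with ST:TW = 5:1 ⇒ T = (1/12, 0)
through T parallel to DV: direction (-2/3, 31/42); meets XJ at M = (-161/324, 1457/2268)
M = X + t·(J−X) with t = -161/108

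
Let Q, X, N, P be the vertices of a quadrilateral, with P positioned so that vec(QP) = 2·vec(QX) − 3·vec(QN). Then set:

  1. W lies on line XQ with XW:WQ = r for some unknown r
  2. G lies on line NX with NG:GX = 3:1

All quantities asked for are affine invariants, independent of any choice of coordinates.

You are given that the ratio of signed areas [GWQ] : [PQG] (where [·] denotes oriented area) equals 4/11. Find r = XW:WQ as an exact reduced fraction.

r = -3/4

Choose coordinates Q = (0, 0), X = (1, 0), N = (0, 1), P = (2, -3).
1. With XW:WQ = r, write λ = r/(r+1) so W = X + λ·(Q−X); W is affine-linear in λ
2. G lies on line NX with NG:GX = 3:1 ⇒ G = (3/4, 1/4)
Every point depending on W is an affine combination of W and λ-independent points, so each such coordinate is linear in λ; the λ² term in each signed area is a multiple of (Q−X)×(Q−X) = 0, so 2·[GWQ] and 2·[PQG] are each linear in λ. Evaluating at λ=0 and λ=1:
  2·[GWQ] = 1/4·λ − 1/4,   2·[PQG] = -11/4
So [GWQ]:[PQG] = (1/4·λ − 1/4) / (-11/4). Setting this equal to 4/11:
  1/4·λ − 1/4 = 4/11·(-11/4)  ⇒  λ = -3
Then r = λ/(1−λ) = (-3)/(4) = -3/4. Check: with r = -3/4, W = (4, 0) and [GWQ]:[PQG] = 4/11 as required.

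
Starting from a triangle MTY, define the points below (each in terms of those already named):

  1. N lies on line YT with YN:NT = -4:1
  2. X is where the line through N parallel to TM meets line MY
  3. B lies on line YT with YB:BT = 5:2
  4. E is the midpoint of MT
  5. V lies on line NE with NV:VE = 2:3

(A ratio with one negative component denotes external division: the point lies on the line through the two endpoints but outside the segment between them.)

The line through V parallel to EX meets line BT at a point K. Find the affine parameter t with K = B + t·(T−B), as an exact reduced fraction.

Set M = (0, 0), T = (1, 0), Y = (0, 1); any affine frame gives the same invariant.
1. N lies on line YT with YN:NT = -4:1 ⇒ N = (4/3, -1/3)
2. X is where the line through N parallel to TM meets line MY ⇒ X = (0, -1/3)
3. B lies on line YT with YB:BT = 5:2 ⇒ B = (5/7, 2/7)
4. E is the midpoint of MT ⇒ E = (1/2, 0)
5. V lies on line NE with NV:VE = 2:3 ⇒ V = (1, -1/5)
through V parallel to EX: direction (-1/2, -1/3); meets BT at K = (28/25, -3/25)
K = B + t·(T−B) with t = 71/50

t = 71/50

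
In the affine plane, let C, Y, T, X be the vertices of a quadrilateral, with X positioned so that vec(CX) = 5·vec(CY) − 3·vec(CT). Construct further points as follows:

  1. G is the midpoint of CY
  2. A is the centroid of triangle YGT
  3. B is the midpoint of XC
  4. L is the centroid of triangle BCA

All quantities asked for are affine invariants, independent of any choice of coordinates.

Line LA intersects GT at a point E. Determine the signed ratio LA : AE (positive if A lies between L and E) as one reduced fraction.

LA:AE = 5/6

Set C = (0, 0), Y = (1, 0), T = (0, 1), X = (5, -3); any affine frame gives the same invariant.
1. G is the midpoint of CY ⇒ G = (1/2, 0)
2. A is the centroid of triangle YGT ⇒ A = (1/2, 1/3)
3. B is the midpoint of XC ⇒ B = (5/2, -3/2)
4. L is the centroid of triangle BCA ⇒ L = (1, -7/18)
line LA meets GT at E = (-1/10, 6/5)
A = L + t·(E−L) with t = 5/11, so LA:AE = 5/11:6/11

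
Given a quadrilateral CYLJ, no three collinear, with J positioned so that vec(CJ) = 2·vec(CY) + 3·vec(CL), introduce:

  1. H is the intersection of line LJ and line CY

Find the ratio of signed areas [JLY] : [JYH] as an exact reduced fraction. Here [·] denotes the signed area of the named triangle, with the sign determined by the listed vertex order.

[JLY]:[JYH] = -2/3

Assign C = (0, 0), Y = (1, 0), L = (0, 1), J = (2, 3) — the answer is frame-independent, so this choice is without loss of generality.
1. H is the intersection of line LJ and line CY ⇒ H = (-1, 0)
2·[JLY] = 4, 2·[JYH] = -6
[JLY]:[JYH] = 4:-6 = -2/3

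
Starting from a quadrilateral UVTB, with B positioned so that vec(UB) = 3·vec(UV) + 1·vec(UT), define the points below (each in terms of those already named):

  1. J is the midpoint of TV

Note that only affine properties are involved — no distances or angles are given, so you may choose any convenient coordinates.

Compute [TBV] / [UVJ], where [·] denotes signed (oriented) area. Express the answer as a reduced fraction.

Assign U = (0, 0), V = (1, 0), T = (0, 1), B = (3, 1) — the answer is frame-independent, so this choice is without loss of generality.
1. J is the midpoint of TV ⇒ J = (1/2, 1/2)
2·[TBV] = -3, 2·[UVJ] = 1/2
[TBV]:[UVJ] = -3:1/2 = -6

[TBV]:[UVJ] = -6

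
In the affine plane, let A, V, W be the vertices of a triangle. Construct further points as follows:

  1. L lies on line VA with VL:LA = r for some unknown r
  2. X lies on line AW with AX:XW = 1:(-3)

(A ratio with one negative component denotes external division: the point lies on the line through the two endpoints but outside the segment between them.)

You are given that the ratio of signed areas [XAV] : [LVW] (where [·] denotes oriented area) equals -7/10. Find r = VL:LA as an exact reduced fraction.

Set A = (0, 0), V = (1, 0), W = (0, 1); any affine frame gives the same invariant.
1. With VL:LA = r, write λ = r/(r+1) so L = V + λ·(A−V); L is affine-linear in λ
2. X lies on line AW with AX:XW = 1:(-3) ⇒ X = (0, -1/2)
Every point depending on L is an affine combination of L and λ-independent points, so each such coordinate is linear in λ; the λ² term in each signed area is a multiple of (A−V)×(A−V) = 0, so 2·[XAV] and 2·[LVW] are each linear in λ. Evaluating at λ=0 and λ=1:
  2·[XAV] = -1/2,   2·[LVW] = λ
So [XAV]:[LVW] = (-1/2) / (λ). Setting this equal to -7/10:
  -1/2 = -7/10·(λ)  ⇒  λ = 5/7
Then r = λ/(1−λ) = (5/7)/(2/7) = 5/2. Check: with r = 5/2, L = (2/7, 0) and [XAV]:[LVW] = -7/10 as required.

r = 5/2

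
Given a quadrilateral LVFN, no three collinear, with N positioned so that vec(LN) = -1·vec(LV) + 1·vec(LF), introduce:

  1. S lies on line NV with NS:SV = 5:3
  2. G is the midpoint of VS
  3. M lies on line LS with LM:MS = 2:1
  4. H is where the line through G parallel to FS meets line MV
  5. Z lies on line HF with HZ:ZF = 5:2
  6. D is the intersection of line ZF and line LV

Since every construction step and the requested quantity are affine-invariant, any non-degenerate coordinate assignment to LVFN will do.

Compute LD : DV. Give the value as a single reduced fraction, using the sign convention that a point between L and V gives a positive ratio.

Assign L = (0, 0), V = (1, 0), F = (0, 1), N = (-1, 1) — the answer is frame-independent, so this choice is without loss of generality.
1. S lies on line NV with NS:SV = 5:3 ⇒ S = (1/4, 3/8)
2. G is the midpoint of VS ⇒ G = (5/8, 3/16)
3. M lies on line LS with LM:MS = 2:1 ⇒ M = (1/6, 1/4)
4. H is where the line through G parallel to FS meets line MV ⇒ H = (29/44, 9/88)
5. Z lies on line HF with HZ:ZF = 5:2 ⇒ Z = (29/154, 229/308)
6. D is the intersection of line ZF and line LV ⇒ D = (58/79, 0)
D = L + t·(V−L) with t = 58/79, so LD:DV = t:(1−t) = 58/79:21/79

LD:DV = 58/21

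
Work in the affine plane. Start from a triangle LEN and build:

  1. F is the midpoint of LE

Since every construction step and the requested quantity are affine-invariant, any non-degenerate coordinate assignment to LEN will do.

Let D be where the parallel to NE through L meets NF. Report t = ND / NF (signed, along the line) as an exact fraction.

t = 2

Assign L = (0, 0), E = (1, 0), N = (0, 1) — the answer is frame-independent, so this choice is without loss of generality.
1. F is the midpoint of LE ⇒ F = (1/2, 0)
through L parallel to NE: direction (1, -1); meets NF at D = (1, -1)
D = N + t·(F−N) with t = 2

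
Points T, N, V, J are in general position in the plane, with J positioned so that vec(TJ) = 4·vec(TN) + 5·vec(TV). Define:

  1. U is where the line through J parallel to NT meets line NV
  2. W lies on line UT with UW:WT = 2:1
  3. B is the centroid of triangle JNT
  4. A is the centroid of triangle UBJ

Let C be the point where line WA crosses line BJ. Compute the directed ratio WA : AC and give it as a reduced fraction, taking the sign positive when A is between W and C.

Choose coordinates T = (0, 0), N = (1, 0), V = (0, 1), J = (4, 5).
1. U is where the line through J parallel to NT meets line NV ⇒ U = (-4, 5)
2. W lies on line UT with UW:WT = 2:1 ⇒ W = (-4/3, 5/3)
3. B is the centroid of triangle JNT ⇒ B = (5/3, 5/3)
4. A is the centroid of triangle UBJ ⇒ A = (5/9, 35/9)
line WA meets BJ at C = (47/3, 65/3)
A = W + t·(C−W) with t = 1/9, so WA:AC = 1/9:8/9

WA:AC = 1/8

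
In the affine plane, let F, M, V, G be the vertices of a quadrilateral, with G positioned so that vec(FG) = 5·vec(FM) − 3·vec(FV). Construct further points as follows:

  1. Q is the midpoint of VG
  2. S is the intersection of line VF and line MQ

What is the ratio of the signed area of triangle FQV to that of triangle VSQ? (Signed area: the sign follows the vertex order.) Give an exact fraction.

[FQV]:[VSQ] = 3

Work in coordinates with F = (0, 0), M = (1, 0), V = (0, 1), G = (5, -3).
1. Q is the midpoint of VG ⇒ Q = (5/2, -1)
2. S is the intersection of line VF and line MQ ⇒ S = (0, 2/3)
2·[FQV] = 5/2, 2·[VSQ] = 5/6
[FQV]:[VSQ] = 5/2:5/6 = 3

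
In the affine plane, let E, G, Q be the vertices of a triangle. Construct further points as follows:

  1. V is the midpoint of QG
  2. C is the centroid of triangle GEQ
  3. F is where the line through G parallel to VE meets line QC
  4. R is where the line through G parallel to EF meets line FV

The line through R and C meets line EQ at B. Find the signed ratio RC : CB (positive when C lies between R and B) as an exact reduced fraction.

Work in coordinates with E = (0, 0), G = (1, 0), Q = (0, 1).
1. V is the midpoint of QG ⇒ V = (1/2, 1/2)
2. C is the centroid of triangle GEQ ⇒ C = (1/3, 1/3)
3. F is where the line through G parallel to VE meets line QC ⇒ F = (2/3, -1/3)
4. R is where the line through G parallel to EF meets line FV ⇒ R = (5/9, 2/9)
line RC meets EQ at B = (0, 1/2)
C = R + t·(B−R) with t = 2/5, so RC:CB = 2/5:3/5

RC:CB = 2/3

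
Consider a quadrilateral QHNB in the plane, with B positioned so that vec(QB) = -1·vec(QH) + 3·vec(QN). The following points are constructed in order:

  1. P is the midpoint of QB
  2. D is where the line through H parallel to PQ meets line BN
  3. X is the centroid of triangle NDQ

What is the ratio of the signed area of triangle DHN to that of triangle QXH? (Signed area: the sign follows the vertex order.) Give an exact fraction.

[DHN]:[QXH] = 3

Choose coordinates Q = (0, 0), H = (1, 0), N = (0, 1), B = (-1, 3).
1. P is the midpoint of QB ⇒ P = (-1/2, 3/2)
2. D is where the line through H parallel to PQ meets line BN ⇒ D = (2, -3)
3. X is the centroid of triangle NDQ ⇒ X = (2/3, -2/3)
2·[DHN] = 2, 2·[QXH] = 2/3
[DHN]:[QXH] = 2:2/3 = 3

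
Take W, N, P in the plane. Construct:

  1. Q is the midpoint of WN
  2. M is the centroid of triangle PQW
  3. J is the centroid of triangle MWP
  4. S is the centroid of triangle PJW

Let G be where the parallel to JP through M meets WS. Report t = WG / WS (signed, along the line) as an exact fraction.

t = 3

Set W = (0, 0), N = (1, 0), P = (0, 1); any affine frame gives the same invariant.
1. Q is the midpoint of WN ⇒ Q = (1/2, 0)
2. M is the centroid of triangle PQW ⇒ M = (1/6, 1/3)
3. J is the centroid of triangle MWP ⇒ J = (1/18, 4/9)
4. S is the centroid of triangle PJW ⇒ S = (1/54, 13/27)
through M parallel to JP: direction (-1/18, 5/9); meets WS at G = (1/18, 13/9)
G = W + t·(S−W) with t = 3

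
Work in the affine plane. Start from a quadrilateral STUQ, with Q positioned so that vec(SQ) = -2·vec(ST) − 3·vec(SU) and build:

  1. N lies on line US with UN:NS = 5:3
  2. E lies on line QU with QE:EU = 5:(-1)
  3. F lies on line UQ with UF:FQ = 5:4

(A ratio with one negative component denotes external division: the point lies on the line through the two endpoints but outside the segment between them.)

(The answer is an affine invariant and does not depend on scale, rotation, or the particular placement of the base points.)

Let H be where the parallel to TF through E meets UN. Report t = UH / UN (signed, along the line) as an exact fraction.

t = -108/95

Assign S = (0, 0), T = (1, 0), U = (0, 1), Q = (-2, -3) — the answer is frame-independent, so this choice is without loss of generality.
1. N lies on line US with UN:NS = 5:3 ⇒ N = (0, 3/8)
2. E lies on line QU with QE:EU = 5:(-1) ⇒ E = (1/2, 2)
3. F lies on line UQ with UF:FQ = 5:4 ⇒ F = (-10/9, -11/9)
through E parallel to TF: direction (-19/9, -11/9); meets UN at H = (0, 65/38)
H = U + t·(N−U) with t = -108/95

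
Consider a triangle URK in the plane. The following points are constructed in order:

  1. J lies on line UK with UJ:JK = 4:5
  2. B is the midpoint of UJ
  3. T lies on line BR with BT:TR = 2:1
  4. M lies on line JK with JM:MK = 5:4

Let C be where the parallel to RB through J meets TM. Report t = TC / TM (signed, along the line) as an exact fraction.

t = 18/43

Choose coordinates U = (0, 0), R = (1, 0), K = (0, 1).
1. J lies on line UK with UJ:JK = 4:5 ⇒ J = (0, 4/9)
2. B is the midpoint of UJ ⇒ B = (0, 2/9)
3. T lies on line BR with BT:TR = 2:1 ⇒ T = (2/3, 2/27)
4. M lies on line JK with JM:MK = 5:4 ⇒ M = (0, 61/81)
through J parallel to RB: direction (-1, 2/9); meets TM at C = (50/129, 416/1161)
C = T + t·(M−T) with t = 18/43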